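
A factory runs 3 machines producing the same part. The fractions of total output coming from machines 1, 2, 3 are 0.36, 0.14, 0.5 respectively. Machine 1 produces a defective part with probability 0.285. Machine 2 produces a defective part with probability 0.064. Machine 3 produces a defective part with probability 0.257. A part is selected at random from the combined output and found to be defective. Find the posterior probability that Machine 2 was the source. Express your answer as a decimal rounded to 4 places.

Tabulate prior·likelihood by source: [1] prior 0.36, lik 0.285, product 0.1026; [2] prior 0.14, lik 0.064, product 0.008960; [3] prior 0.5, lik 0.257, product 0.1285.
Normalizing constant = 0.24006; the posterior for Machine 2 is its product over the sum, 0.008960/0.24006 = 0.0373.

Posterior probability ≈ 0.0373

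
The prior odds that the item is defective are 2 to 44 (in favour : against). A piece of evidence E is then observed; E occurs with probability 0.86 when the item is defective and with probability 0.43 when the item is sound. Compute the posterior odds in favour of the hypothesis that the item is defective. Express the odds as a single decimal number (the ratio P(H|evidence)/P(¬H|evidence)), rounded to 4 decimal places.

Prior odds = 2/44 = 0.045455.
Likelihood ratio for E = 0.86/0.43 = 2.0000.
Posterior odds = prior odds × LR = 0.090909.

Posterior odds ≈ 0.0909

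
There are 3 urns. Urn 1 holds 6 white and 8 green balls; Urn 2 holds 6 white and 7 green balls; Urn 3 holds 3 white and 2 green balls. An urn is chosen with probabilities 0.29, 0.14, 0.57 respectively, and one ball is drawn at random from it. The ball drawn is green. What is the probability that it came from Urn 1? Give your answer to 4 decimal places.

Posterior probability ≈ 0.3533

P(green|Urn 1) = 0.5714; P(green|Urn 2) = 0.5385; P(green|Urn 3) = 0.4.
Prior × likelihood for each source: 0.29·0.5714=0.1657, 0.14·0.5385=0.07538, 0.57·0.4=0.2280. Summing gives P(green) = 0.46910.
P(Urn 1 | green) = 0.1657 / 0.46910 = 0.3533.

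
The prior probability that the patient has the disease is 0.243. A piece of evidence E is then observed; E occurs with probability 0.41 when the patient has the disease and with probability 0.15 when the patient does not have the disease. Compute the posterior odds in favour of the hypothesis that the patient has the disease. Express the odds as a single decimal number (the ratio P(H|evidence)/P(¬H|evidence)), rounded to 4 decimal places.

Prior odds = 0.243/(1−0.243) = 0.32100.
Likelihood ratio for E = 0.41/0.15 = 2.7333.
Posterior odds = prior odds × LR = 0.87741.

Posterior odds ≈ 0.8774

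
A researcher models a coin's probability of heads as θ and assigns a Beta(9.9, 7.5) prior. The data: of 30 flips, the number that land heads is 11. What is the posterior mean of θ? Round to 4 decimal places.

The binomial likelihood is conjugate to the Beta prior: with 11 successes and 19 failures, the posterior is Beta(9.9+11, 7.5+19) = Beta(20.9, 26.5).
Posterior mean = α/(α+β) = 20.9/47.4 = 0.4409.

Posterior mean ≈ 0.4409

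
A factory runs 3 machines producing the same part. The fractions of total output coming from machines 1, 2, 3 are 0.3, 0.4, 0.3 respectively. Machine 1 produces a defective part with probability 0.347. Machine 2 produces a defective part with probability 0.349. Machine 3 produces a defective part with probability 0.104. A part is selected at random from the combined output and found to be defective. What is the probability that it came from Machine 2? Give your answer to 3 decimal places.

Posterior probability ≈ 0.508

Tabulate prior·likelihood by source: [1] prior 0.3, lik 0.347, product 0.1041; [2] prior 0.4, lik 0.349, product 0.1396; [3] prior 0.3, lik 0.104, product 0.03120.
Normalizing constant = 0.27490; the posterior for Machine 2 is its product over the sum, 0.1396/0.27490 = 0.508.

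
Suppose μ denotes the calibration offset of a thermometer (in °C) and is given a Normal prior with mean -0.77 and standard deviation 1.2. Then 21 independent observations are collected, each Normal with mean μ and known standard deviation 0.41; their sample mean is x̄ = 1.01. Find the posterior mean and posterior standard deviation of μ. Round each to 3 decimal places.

Prior precision 1/τ₀² = 1/1.2² = 0.694444; data precision n/σ² = 21/0.41² = 124.926.
Posterior precision = 0.694444 + 124.926 = 125.620, giving posterior SD = 1/√125.620 = 0.089.
Posterior mean = (0.694444·-0.77 + 124.926·1.01) / 125.620 = 1.000.

Posterior mean ≈ 1.000; posterior SD ≈ 0.089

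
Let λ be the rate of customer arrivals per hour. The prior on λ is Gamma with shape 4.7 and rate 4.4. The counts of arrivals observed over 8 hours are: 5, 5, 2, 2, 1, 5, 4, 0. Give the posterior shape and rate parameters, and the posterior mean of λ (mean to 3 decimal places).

Posterior: Gamma(shape=28.7, rate=12.4); mean ≈ 2.315

The Poisson likelihood adds the total count to the shape and the number of exposure periods to the rate. Here ∑xᵢ = 24 and n = 8, so shape 4.7→28.7 and rate 4.4→12.4.
E[λ | data] = 28.7/12.4 = 2.315.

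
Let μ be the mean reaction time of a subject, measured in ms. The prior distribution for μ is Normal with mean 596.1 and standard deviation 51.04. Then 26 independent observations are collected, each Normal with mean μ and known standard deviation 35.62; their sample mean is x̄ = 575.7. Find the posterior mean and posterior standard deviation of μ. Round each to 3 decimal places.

Prior precision 1/τ₀² = 1/51.04² = 0.00038387; data precision n/σ² = 26/35.62² = 0.0204921.
Posterior precision = 0.00038387 + 0.0204921 = 0.0208759, giving posterior SD = 1/√0.0208759 = 6.921.
Posterior mean = (0.00038387·596.1 + 0.0204921·575.7) / 0.0208759 = 576.075.

Posterior mean ≈ 576.075; posterior SD ≈ 6.921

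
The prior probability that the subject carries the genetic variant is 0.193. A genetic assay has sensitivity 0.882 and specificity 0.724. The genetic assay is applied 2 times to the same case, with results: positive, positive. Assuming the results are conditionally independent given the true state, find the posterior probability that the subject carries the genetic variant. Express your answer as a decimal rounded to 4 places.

Posterior P(H) ≈ 0.7095

With H the event that the subject carries the genetic variant, the joint likelihood of the observed sequence is P(data|H) = 0.882·0.882 = 0.77792 and P(data|¬H) = 0.276·0.276 = 0.076176.
Bayes: P(H|data) = 0.193·0.77792 / (0.193·0.77792 + 0.807·0.076176) = 0.15014/0.21161 = 0.7095.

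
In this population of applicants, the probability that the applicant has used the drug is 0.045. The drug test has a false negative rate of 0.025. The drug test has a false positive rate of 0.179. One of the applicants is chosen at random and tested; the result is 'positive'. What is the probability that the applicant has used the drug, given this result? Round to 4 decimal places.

Write H for 'the applicant has used the drug'. Prior odds H:¬H = 0.045/0.955 = 0.047120. For the 'positive' outcome, the likelihood ratio is 0.975/0.179 = 5.4469.
Posterior odds = 0.047120 × 5.4469 = 0.25666, so P(H|E) = 0.25666/(1+0.25666) = 0.2042.

P(H | E) ≈ 0.2042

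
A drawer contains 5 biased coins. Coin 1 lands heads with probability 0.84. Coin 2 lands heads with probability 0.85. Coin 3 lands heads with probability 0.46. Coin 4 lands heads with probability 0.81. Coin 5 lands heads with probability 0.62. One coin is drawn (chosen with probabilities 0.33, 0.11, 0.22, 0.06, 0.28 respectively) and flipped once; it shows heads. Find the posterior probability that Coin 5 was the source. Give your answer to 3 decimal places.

P(heads|C1) = 0.84; P(heads|C2) = 0.85; P(heads|C3) = 0.46; P(heads|C4) = 0.81; P(heads|C5) = 0.62.
Prior × likelihood for each source: 0.33·0.84=0.2772, 0.11·0.85=0.09350, 0.22·0.46=0.1012, 0.06·0.81=0.04860, 0.28·0.62=0.1736. Summing gives P(heads) = 0.69410.
P(Coin 5 | heads) = 0.1736 / 0.69410 = 0.250.

Posterior probability ≈ 0.250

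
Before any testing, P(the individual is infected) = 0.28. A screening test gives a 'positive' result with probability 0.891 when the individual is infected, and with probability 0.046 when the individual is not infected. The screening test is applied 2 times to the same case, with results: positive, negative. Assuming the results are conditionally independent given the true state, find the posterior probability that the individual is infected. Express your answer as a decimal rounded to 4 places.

Posterior P(H) ≈ 0.4626

With H the event that the individual is infected, the joint likelihood of the observed sequence is P(data|H) = 0.891·0.109 = 0.097119 and P(data|¬H) = 0.046·0.954 = 0.043884.
Bayes: P(H|data) = 0.28·0.097119 / (0.28·0.097119 + 0.72·0.043884) = 0.027193/0.058790 = 0.4626.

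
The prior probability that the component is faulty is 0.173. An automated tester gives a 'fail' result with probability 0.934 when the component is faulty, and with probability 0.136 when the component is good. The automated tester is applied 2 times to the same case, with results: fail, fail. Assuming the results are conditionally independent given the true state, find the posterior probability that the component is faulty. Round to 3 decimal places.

With H the event that the component is faulty, the joint likelihood of the observed sequence is P(data|H) = 0.934·0.934 = 0.87236 and P(data|¬H) = 0.136·0.136 = 0.018496.
Bayes: P(H|data) = 0.173·0.87236 / (0.173·0.87236 + 0.827·0.018496) = 0.15092/0.16621 = 0.9080.

Posterior P(H) ≈ 0.908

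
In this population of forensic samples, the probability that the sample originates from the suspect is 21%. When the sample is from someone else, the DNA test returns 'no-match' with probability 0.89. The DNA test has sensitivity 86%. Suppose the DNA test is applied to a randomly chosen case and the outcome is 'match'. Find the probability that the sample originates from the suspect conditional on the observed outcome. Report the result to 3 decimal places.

Let H be the event that the sample originates from the suspect. P(H) = 0.21, so P(¬H) = 0.79. With E the 'match' result, P(E|H) = 0.86 and P(E|¬H) = 0.11.
P(E) = 0.86·0.21 + 0.11·0.79 = 0.18060 + 0.086900 = 0.26750.
By Bayes' theorem, P(H|E) = 0.18060 / 0.26750 = 0.675.

P(H | E) ≈ 0.675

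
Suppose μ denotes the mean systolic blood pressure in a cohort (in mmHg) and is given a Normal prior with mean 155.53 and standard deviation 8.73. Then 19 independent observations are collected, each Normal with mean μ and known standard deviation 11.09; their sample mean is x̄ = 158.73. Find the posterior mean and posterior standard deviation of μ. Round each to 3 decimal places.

Posterior mean ≈ 158.479; posterior SD ≈ 2.443

Prior precision 1/τ₀² = 1/8.73² = 0.0131211; data precision n/σ² = 19/11.09² = 0.154486.
Posterior precision = 0.0131211 + 0.154486 = 0.167608, giving posterior SD = 1/√0.167608 = 2.443.
Posterior mean = (0.0131211·155.53 + 0.154486·158.73) / 0.167608 = 158.479.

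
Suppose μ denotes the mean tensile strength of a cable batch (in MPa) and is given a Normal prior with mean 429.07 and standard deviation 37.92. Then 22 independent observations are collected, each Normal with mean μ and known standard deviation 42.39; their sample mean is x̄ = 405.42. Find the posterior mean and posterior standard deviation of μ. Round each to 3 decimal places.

Posterior mean ≈ 406.691; posterior SD ≈ 8.791

Prior precision 1/τ₀² = 1/37.92² = 0.00069545; data precision n/σ² = 22/42.39² = 0.0122432.
Posterior precision = 0.00069545 + 0.0122432 = 0.0129387, giving posterior SD = 1/√0.0129387 = 8.791.
Posterior mean = (0.00069545·429.07 + 0.0122432·405.42) / 0.0129387 = 406.691.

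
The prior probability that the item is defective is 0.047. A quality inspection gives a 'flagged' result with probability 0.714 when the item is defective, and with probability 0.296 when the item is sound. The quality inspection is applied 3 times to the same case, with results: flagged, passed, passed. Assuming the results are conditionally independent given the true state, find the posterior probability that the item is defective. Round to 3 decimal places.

With H the event that the item is defective, the joint likelihood of the observed sequence is P(data|H) = 0.714·0.286·0.286 = 0.058402 and P(data|¬H) = 0.296·0.704·0.704 = 0.14670.
Bayes: P(H|data) = 0.047·0.058402 / (0.047·0.058402 + 0.953·0.14670) = 0.0027449/0.14255 = 0.0193.

Posterior P(H) ≈ 0.019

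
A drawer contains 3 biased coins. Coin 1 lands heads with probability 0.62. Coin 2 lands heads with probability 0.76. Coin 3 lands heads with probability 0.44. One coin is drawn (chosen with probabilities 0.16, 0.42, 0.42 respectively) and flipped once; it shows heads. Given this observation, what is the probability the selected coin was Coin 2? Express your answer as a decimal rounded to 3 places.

Posterior probability ≈ 0.529

Tabulate prior·likelihood by source: [1] prior 0.16, lik 0.62, product 0.09920; [2] prior 0.42, lik 0.76, product 0.3192; [3] prior 0.42, lik 0.44, product 0.1848.
Normalizing constant = 0.60320; the posterior for Coin 2 is its product over the sum, 0.3192/0.60320 = 0.529.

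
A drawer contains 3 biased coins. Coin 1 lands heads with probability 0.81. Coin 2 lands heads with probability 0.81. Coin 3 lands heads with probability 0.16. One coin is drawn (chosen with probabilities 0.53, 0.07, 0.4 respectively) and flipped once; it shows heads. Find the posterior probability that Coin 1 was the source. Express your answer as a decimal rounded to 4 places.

Posterior probability ≈ 0.7805

P(heads|C1) = 0.81; P(heads|C2) = 0.81; P(heads|C3) = 0.16.
Prior × likelihood for each source: 0.53·0.81=0.4293, 0.07·0.81=0.05670, 0.4·0.16=0.06400. Summing gives P(heads) = 0.55000.
P(Coin 1 | heads) = 0.4293 / 0.55000 = 0.7805.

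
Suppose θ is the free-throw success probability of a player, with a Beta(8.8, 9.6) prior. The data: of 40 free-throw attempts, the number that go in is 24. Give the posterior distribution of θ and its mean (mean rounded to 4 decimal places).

The binomial likelihood is conjugate to the Beta prior: with 24 successes and 16 failures, the posterior is Beta(8.8+24, 9.6+16) = Beta(32.8, 25.6).
Posterior mean = α/(α+β) = 32.8/58.4 = 0.5616.

Posterior: Beta(32.8, 25.6); mean ≈ 0.5616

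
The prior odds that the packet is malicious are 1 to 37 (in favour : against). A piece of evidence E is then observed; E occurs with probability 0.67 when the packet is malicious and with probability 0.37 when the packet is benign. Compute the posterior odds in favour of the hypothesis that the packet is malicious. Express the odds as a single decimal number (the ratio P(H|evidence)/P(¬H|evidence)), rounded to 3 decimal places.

Prior odds = 1/37 = 0.027027.
Likelihood ratio for E = 0.67/0.37 = 1.8108.
Posterior odds = prior odds × LR = 0.048941.

Posterior odds ≈ 0.049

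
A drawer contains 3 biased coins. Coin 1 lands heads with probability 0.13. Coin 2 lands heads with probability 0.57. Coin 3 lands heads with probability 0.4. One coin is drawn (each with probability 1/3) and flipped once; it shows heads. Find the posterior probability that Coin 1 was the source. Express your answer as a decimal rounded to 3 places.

P(heads|C1) = 0.13; P(heads|C2) = 0.57; P(heads|C3) = 0.4.
Prior × likelihood for each source: 0.333333·0.13=0.04333, 0.333333·0.57=0.1900, 0.333333·0.4=0.1333. Summing gives P(heads) = 0.36667.
P(Coin 1 | heads) = 0.04333 / 0.36667 = 0.118.

Posterior probability ≈ 0.118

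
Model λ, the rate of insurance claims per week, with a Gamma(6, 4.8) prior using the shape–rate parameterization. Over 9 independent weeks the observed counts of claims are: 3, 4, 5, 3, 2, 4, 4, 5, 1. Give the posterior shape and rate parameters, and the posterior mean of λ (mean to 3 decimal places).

The Poisson likelihood adds the total count to the shape and the number of exposure periods to the rate. Here ∑xᵢ = 31 and n = 9, so shape 6→37 and rate 4.8→13.8.
Posterior mean = shape/rate = 37/13.8 = 2.681.

Posterior: Gamma(shape=37, rate=13.8); mean ≈ 2.681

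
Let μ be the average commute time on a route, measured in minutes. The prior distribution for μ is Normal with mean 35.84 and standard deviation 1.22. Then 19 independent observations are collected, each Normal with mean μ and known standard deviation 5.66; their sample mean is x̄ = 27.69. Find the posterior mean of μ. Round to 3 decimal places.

Prior precision 1/τ₀² = 1/1.22² = 0.671862; data precision n/σ² = 19/5.66² = 0.593090.
Posterior precision = 0.671862 + 0.593090 = 1.26495.
Posterior mean = (0.671862·35.84 + 0.593090·27.69) / 1.26495 = 32.019.

Posterior mean ≈ 32.019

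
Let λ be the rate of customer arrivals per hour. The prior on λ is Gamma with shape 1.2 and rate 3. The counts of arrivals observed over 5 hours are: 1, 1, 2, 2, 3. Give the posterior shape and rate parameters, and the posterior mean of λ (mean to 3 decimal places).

The Poisson likelihood adds the total count to the shape and the number of exposure periods to the rate. Here ∑xᵢ = 9 and n = 5, so shape 1.2→10.2 and rate 3→8.
Posterior mean = shape/rate = 10.2/8 = 1.275.

Posterior: Gamma(shape=10.2, rate=8); mean ≈ 1.275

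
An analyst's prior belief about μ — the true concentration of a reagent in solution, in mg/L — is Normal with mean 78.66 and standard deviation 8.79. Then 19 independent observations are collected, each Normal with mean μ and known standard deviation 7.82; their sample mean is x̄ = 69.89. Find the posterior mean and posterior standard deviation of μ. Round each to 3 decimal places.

Posterior mean ≈ 70.241; posterior SD ≈ 1.758

With known σ, the Normal prior is conjugate. Weight on the data is w = (n/σ²)/(n/σ² + 1/τ₀²) = 0.310699/(0.310699+0.0129426) = 0.96001.
Posterior mean = w·x̄ + (1−w)·μ₀ = 0.96001·69.89 + 0.039991·78.66 = 70.241. Posterior variance = 1/(0.310699+0.0129426) = 3.08984, so SD = 1.758.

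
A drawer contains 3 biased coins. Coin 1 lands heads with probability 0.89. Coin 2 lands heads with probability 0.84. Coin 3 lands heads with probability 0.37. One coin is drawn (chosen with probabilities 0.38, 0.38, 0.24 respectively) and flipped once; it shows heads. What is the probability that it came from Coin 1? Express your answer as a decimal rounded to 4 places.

Posterior probability ≈ 0.4532

P(heads|C1) = 0.89; P(heads|C2) = 0.84; P(heads|C3) = 0.37.
Prior × likelihood for each source: 0.38·0.89=0.3382, 0.38·0.84=0.3192, 0.24·0.37=0.08880. Summing gives P(heads) = 0.74620.
P(Coin 1 | heads) = 0.3382 / 0.74620 = 0.4532.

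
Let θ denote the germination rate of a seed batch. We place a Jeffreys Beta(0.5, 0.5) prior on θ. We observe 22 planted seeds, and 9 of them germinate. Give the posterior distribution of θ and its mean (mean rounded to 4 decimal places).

Observing 9 successes and 13 failures updates Beta(0.5, 0.5) by adding the success and failure counts to the two shape parameters: α = 0.5+9 = 9.5, β = 0.5+13 = 13.5.
Posterior mean = α/(α+β) = 9.5/23 = 0.4130.

Posterior: Beta(9.5, 13.5); mean ≈ 0.4130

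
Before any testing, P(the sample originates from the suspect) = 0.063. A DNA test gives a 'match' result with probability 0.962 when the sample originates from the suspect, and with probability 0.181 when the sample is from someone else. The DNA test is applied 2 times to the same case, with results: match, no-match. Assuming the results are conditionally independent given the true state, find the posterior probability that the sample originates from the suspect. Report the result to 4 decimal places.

With H the event that the sample originates from the suspect, the joint likelihood of the observed sequence is P(data|H) = 0.962·0.038 = 0.036556 and P(data|¬H) = 0.181·0.819 = 0.14824.
Bayes: P(H|data) = 0.063·0.036556 / (0.063·0.036556 + 0.937·0.14824) = 0.0023030/0.14120 = 0.0163.

Posterior P(H) ≈ 0.0163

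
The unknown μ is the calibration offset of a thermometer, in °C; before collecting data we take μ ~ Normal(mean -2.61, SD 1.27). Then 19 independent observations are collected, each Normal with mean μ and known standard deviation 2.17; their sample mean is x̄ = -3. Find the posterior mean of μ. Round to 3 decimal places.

Posterior mean ≈ -2.948

With known σ, the Normal prior is conjugate. Weight on the data is w = (n/σ²)/(n/σ² + 1/τ₀²) = 4.03491/(4.03491+0.620001) = 0.86681.
Posterior mean = w·x̄ + (1−w)·μ₀ = 0.86681·-3 + 0.13319·-2.61 = -2.948.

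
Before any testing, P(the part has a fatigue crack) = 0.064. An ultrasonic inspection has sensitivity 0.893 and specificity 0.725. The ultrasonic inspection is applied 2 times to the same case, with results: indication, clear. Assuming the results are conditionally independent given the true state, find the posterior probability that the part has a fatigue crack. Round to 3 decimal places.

Posterior P(H) ≈ 0.032

With H the event that the part has a fatigue crack, the joint likelihood of the observed sequence is P(data|H) = 0.893·0.107 = 0.095551 and P(data|¬H) = 0.275·0.725 = 0.19937.
Bayes: P(H|data) = 0.064·0.095551 / (0.064·0.095551 + 0.936·0.19937) = 0.0061153/0.19273 = 0.0317.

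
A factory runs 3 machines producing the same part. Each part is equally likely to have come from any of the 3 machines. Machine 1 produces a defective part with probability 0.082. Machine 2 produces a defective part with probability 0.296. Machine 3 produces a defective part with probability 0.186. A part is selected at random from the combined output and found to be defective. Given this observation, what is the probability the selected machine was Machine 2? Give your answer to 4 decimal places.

Posterior probability ≈ 0.5248

Tabulate prior·likelihood by source: [1] prior 0.333333, lik 0.082, product 0.02733; [2] prior 0.333333, lik 0.296, product 0.09867; [3] prior 0.333333, lik 0.186, product 0.06200.
Normalizing constant = 0.18800; the posterior for Machine 2 is its product over the sum, 0.09867/0.18800 = 0.5248.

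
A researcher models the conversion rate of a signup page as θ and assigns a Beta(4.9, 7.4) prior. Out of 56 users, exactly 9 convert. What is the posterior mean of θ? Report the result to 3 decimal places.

The binomial likelihood is conjugate to the Beta prior: with 9 successes and 47 failures, the posterior is Beta(4.9+9, 7.4+47) = Beta(13.9, 54.4).
E[θ | data] = 13.9/(13.9+54.4) = 0.204.

Posterior mean ≈ 0.204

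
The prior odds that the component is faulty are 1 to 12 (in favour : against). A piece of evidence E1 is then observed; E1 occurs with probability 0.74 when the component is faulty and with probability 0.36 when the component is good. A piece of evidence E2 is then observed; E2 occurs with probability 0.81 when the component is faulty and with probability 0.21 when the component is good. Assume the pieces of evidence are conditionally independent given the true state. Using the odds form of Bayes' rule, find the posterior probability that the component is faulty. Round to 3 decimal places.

Posterior probability ≈ 0.398

Prior odds = 1/12 = 0.083333. In log-odds, ln(0.083333) = -2.4849.
Add log likelihood ratios: ln(2.0556) + ln(3.8571) = 2.0705.
Posterior log-odds = -0.41443, so posterior odds = exp(-0.41443) = 0.66071. Converting, P(H|E) = 0.66071/1.6607 = 0.398.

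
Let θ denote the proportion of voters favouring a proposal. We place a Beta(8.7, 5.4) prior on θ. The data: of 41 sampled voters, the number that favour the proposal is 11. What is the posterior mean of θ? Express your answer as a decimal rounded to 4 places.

Posterior mean ≈ 0.3575

Observing 11 successes and 30 failures updates Beta(8.7, 5.4) by adding the success and failure counts to the two shape parameters: α = 8.7+11 = 19.7, β = 5.4+30 = 35.4.
E[θ | data] = 19.7/(19.7+35.4) = 0.3575.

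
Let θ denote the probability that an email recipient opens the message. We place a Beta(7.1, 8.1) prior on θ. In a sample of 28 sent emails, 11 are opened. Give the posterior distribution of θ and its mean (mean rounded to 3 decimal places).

The binomial likelihood is conjugate to the Beta prior: with 11 successes and 17 failures, the posterior is Beta(7.1+11, 8.1+17) = Beta(18.1, 25.1).
Posterior mean = α/(α+β) = 18.1/43.2 = 0.419.

Posterior: Beta(18.1, 25.1); mean ≈ 0.419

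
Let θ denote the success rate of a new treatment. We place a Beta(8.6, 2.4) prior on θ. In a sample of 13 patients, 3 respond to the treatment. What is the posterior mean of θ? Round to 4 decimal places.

The binomial likelihood is conjugate to the Beta prior: with 3 successes and 10 failures, the posterior is Beta(8.6+3, 2.4+10) = Beta(11.6, 12.4).
E[θ | data] = 11.6/(11.6+12.4) = 0.4833.

Posterior mean ≈ 0.4833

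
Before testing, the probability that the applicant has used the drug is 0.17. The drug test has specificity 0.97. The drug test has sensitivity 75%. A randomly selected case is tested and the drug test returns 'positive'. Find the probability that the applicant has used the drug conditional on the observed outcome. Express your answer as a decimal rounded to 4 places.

Let H be the event that the applicant has used the drug. P(H) = 0.17, so P(¬H) = 0.83. With E the 'positive' result, P(E|H) = 0.75 and P(E|¬H) = 0.03.
P(E) = 0.75·0.17 + 0.03·0.83 = 0.12750 + 0.024900 = 0.15240.
By Bayes' theorem, P(H|E) = 0.12750 / 0.15240 = 0.8366.

P(H | E) ≈ 0.8366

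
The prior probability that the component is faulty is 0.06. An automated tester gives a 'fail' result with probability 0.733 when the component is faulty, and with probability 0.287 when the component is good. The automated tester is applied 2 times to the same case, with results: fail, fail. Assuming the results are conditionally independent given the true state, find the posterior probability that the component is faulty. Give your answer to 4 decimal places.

Posterior P(H) ≈ 0.2940

Let H be the event that the component is faulty; start with P(H) = 0.06. P('fail'|H) = 0.733, P('fail'|¬H) = 0.287.
Update on result 1 ('fail'): P(H) ← 0.733·0.0600 / (0.733·0.0600 + 0.287·0.9400) = 0.043980/0.31376 = 0.1402.
Update on result 2 ('fail'): P(H) ← 0.733·0.1402 / (0.733·0.1402 + 0.287·0.8598) = 0.10275/0.34952 = 0.2940.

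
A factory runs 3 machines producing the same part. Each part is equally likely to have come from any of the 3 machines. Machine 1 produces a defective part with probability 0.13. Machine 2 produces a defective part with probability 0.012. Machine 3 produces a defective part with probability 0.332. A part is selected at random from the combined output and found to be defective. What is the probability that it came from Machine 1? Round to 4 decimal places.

P(defective|M1) = 0.13; P(defective|M2) = 0.012; P(defective|M3) = 0.332.
Prior × likelihood for each source: 0.333333·0.13=0.04333, 0.333333·0.012=0.004000, 0.333333·0.332=0.1107. Summing gives P(defective) = 0.15800.
P(Machine 1 | defective) = 0.04333 / 0.15800 = 0.2743.

Posterior probability ≈ 0.2743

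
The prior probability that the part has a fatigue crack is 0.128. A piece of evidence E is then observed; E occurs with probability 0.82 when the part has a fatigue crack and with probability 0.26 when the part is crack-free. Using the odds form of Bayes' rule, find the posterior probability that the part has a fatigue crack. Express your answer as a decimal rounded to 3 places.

Posterior probability ≈ 0.316

Prior odds = 0.128/(1−0.128) = 0.14679.
Likelihood ratio for E = 0.82/0.26 = 3.1538.
Posterior odds = prior odds × LR = 0.46295.
Posterior probability = odds/(1+odds) = 0.46295/1.4629 = 0.316.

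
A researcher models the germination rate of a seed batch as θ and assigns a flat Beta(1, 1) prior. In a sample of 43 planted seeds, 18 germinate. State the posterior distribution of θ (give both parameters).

Observing 18 successes and 25 failures updates Beta(1, 1) by adding the success and failure counts to the two shape parameters: α = 1+18 = 19, β = 1+25 = 26.

Posterior: Beta(19, 26)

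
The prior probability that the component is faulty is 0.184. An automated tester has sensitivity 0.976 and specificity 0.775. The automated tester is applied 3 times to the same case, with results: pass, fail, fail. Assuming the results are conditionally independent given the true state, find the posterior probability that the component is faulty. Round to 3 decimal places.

Posterior P(H) ≈ 0.116

Let H be the event that the component is faulty; start with P(H) = 0.184. P('fail'|H) = 0.976, P('fail'|¬H) = 0.225.
Update on result 1 ('pass'): P(H) ← 0.024·0.1840 / (0.024·0.1840 + 0.775·0.8160) = 0.0044160/0.63682 = 0.0069.
Update on result 2 ('fail'): P(H) ← 0.976·0.0069 / (0.976·0.0069 + 0.225·0.9931) = 0.0067681/0.23021 = 0.0294.
Update on result 3 ('fail'): P(H) ← 0.976·0.0294 / (0.976·0.0294 + 0.225·0.9706) = 0.028694/0.24708 = 0.1161.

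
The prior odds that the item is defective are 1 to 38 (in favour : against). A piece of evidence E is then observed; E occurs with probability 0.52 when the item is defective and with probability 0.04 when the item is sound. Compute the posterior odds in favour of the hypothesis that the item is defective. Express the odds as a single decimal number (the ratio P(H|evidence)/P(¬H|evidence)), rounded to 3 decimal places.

Prior odds = 1/38 = 0.026316. In log-odds, ln(0.026316) = -3.6376.
Add log likelihood ratio: ln(13.000) = 2.5649.
Posterior log-odds = -1.0726, so posterior odds = exp(-1.0726) = 0.34211.

Posterior odds ≈ 0.342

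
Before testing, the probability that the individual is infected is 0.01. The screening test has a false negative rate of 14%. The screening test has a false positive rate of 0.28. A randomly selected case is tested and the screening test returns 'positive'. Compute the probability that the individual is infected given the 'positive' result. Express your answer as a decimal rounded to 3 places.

Let H be the event that the individual is infected. P(H) = 0.01, so P(¬H) = 0.99. With E the 'positive' result, P(E|H) = 0.86 and P(E|¬H) = 0.28.
P(E) = 0.86·0.01 + 0.28·0.99 = 0.0086000 + 0.27720 = 0.28580.
By Bayes' theorem, P(H|E) = 0.0086000 / 0.28580 = 0.030.

P(H | E) ≈ 0.030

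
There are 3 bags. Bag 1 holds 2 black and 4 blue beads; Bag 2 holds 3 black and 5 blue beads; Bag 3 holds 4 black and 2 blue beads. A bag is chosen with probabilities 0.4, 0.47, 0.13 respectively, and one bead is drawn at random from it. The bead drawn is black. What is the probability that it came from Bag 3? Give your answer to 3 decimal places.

Posterior probability ≈ 0.219

Tabulate prior·likelihood by source: [1] prior 0.4, lik 0.3333, product 0.1333; [2] prior 0.47, lik 0.375, product 0.1762; [3] prior 0.13, lik 0.6667, product 0.08667.
Normalizing constant = 0.39625; the posterior for Bag 3 is its product over the sum, 0.08667/0.39625 = 0.219.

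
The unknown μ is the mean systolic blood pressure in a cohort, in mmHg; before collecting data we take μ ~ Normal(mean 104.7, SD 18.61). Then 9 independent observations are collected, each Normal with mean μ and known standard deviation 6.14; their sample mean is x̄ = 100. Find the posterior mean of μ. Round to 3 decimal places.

Posterior mean ≈ 100.056

Prior precision 1/τ₀² = 1/18.61² = 0.00288740; data precision n/σ² = 9/6.14² = 0.238729.
Posterior precision = 0.00288740 + 0.238729 = 0.241617.
Posterior mean = (0.00288740·104.7 + 0.238729·100) / 0.241617 = 100.056.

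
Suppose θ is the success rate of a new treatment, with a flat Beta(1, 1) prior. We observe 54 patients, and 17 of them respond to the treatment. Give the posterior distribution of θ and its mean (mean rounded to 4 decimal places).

Observing 17 successes and 37 failures updates Beta(1, 1) by adding the success and failure counts to the two shape parameters: α = 1+17 = 18, β = 1+37 = 38.
E[θ | data] = 18/(18+38) = 0.3214.

Posterior: Beta(18, 38); mean ≈ 0.3214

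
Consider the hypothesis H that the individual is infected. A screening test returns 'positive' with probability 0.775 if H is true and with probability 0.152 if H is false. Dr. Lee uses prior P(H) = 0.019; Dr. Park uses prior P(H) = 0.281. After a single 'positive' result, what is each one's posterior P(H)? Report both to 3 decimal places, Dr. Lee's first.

Dr. Lee: 0.090; Dr. Park: 0.666

P('+'|H) = 0.775, P('+'|¬H) = 0.152.
Dr. Lee: numerator 0.775·0.019 = 0.014725; evidence = 0.014725+0.152·0.981 = 0.16384; posterior = 0.090.
Dr. Park: numerator 0.775·0.281 = 0.21778; evidence = 0.21778+0.152·0.719 = 0.32706; posterior = 0.666.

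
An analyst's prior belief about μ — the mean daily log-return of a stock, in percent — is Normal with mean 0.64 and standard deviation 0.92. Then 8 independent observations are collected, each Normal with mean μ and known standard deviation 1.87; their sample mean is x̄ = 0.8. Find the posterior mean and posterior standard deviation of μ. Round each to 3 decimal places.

Prior precision 1/τ₀² = 1/0.92² = 1.18147; data precision n/σ² = 8/1.87² = 2.28774.
Posterior precision = 1.18147 + 2.28774 = 3.46922, giving posterior SD = 1/√3.46922 = 0.537.
Posterior mean = (1.18147·0.64 + 2.28774·0.8) / 3.46922 = 0.746.

Posterior mean ≈ 0.746; posterior SD ≈ 0.537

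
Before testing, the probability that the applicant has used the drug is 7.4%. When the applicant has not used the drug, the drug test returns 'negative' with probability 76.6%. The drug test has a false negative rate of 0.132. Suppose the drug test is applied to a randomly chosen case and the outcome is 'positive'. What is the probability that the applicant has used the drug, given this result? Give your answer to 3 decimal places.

P(H | E) ≈ 0.229

Let H be the event that the applicant has used the drug. P(H) = 0.074, so P(¬H) = 0.926. With E the 'positive' result, P(E|H) = 0.868 and P(E|¬H) = 0.234.
P(E) = 0.868·0.074 + 0.234·0.926 = 0.064232 + 0.21668 = 0.28092.
By Bayes' theorem, P(H|E) = 0.064232 / 0.28092 = 0.229.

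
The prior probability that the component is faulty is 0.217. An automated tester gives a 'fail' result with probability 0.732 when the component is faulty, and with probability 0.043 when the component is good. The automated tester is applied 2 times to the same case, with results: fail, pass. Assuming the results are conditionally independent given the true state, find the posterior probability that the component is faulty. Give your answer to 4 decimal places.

With H the event that the component is faulty, the joint likelihood of the observed sequence is P(data|H) = 0.732·0.268 = 0.19618 and P(data|¬H) = 0.043·0.957 = 0.041151.
Bayes: P(H|data) = 0.217·0.19618 / (0.217·0.19618 + 0.783·0.041151) = 0.042570/0.074791 = 0.5692.

Posterior P(H) ≈ 0.5692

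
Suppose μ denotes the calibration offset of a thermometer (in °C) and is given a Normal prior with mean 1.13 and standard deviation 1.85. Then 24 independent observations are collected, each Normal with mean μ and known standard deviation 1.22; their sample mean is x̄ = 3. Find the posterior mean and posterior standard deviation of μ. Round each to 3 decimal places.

Prior precision 1/τ₀² = 1/1.85² = 0.292184; data precision n/σ² = 24/1.22² = 16.1247.
Posterior precision = 0.292184 + 16.1247 = 16.4169, giving posterior SD = 1/√16.4169 = 0.247.
Posterior mean = (0.292184·1.13 + 16.1247·3) / 16.4169 = 2.967.

Posterior mean ≈ 2.967; posterior SD ≈ 0.247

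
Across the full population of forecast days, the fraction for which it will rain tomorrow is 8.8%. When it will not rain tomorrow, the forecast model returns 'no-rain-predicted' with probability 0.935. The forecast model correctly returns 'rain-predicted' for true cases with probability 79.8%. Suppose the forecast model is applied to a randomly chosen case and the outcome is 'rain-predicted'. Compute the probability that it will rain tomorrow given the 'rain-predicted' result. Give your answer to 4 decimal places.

Write H for 'it will rain tomorrow'. Prior odds H:¬H = 0.088/0.912 = 0.096491. For the 'rain-predicted' outcome, the likelihood ratio is 0.798/0.065 = 12.277.
Posterior odds = 0.096491 × 12.277 = 1.1846, so P(H|E) = 1.1846/(1+1.1846) = 0.5423.

P(H | E) ≈ 0.5423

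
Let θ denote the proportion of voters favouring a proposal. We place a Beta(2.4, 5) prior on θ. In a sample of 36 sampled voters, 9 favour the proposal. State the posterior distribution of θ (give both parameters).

Posterior: Beta(11.4, 32)

Observing 9 successes and 27 failures updates Beta(2.4, 5) by adding the success and failure counts to the two shape parameters: α = 2.4+9 = 11.4, β = 5+27 = 32.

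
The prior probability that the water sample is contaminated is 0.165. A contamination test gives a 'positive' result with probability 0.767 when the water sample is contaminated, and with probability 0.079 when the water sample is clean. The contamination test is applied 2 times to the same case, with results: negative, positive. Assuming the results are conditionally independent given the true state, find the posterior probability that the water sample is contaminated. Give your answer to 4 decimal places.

With H the event that the water sample is contaminated, the joint likelihood of the observed sequence is P(data|H) = 0.233·0.767 = 0.17871 and P(data|¬H) = 0.921·0.079 = 0.072759.
Bayes: P(H|data) = 0.165·0.17871 / (0.165·0.17871 + 0.835·0.072759) = 0.029487/0.090241 = 0.3268.

Posterior P(H) ≈ 0.3268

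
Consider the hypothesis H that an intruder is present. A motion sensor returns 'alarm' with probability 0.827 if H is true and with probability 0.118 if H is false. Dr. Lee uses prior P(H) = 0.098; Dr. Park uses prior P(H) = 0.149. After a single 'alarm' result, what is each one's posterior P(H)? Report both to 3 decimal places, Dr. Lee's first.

The likelihood ratio for an 'alarm' result is 0.827/0.118 = 7.0085.
Dr. Lee: prior odds 0.098/0.902 = 0.10865; posterior odds 0.76145; posterior probability 0.432.
Dr. Park: prior odds 0.149/0.851 = 0.17509; posterior odds 1.2271; posterior probability 0.551.

Dr. Lee: 0.432; Dr. Park: 0.551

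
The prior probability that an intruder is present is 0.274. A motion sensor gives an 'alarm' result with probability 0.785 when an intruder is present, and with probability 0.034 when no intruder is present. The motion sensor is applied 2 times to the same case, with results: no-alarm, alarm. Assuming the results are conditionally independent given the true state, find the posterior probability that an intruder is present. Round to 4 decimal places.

Posterior P(H) ≈ 0.6598

Let H be the event that an intruder is present; start with P(H) = 0.274. P('alarm'|H) = 0.785, P('alarm'|¬H) = 0.034.
Update on result 1 ('no-alarm'): P(H) ← 0.215·0.2740 / (0.215·0.2740 + 0.966·0.7260) = 0.058910/0.76023 = 0.0775.
Update on result 2 ('alarm'): P(H) ← 0.785·0.0775 / (0.785·0.0775 + 0.034·0.9225) = 0.060830/0.092195 = 0.6598.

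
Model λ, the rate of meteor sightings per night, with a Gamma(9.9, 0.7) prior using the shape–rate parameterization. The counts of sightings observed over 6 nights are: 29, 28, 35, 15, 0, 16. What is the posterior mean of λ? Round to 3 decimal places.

Posterior mean ≈ 19.836

The Poisson likelihood adds the total count to the shape and the number of exposure periods to the rate. Here ∑xᵢ = 123 and n = 6, so shape 9.9→132.9 and rate 0.7→6.7.
Posterior mean = shape/rate = 132.9/6.7 = 19.836.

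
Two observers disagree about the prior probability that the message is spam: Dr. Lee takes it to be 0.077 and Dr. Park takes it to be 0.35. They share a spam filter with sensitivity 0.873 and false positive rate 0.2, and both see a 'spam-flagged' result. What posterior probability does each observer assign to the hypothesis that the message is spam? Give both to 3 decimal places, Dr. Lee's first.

Dr. Lee: 0.267; Dr. Park: 0.702

The likelihood ratio for a 'spam-flagged' result is 0.873/0.2 = 4.3650.
Dr. Lee: prior odds 0.077/0.923 = 0.083424; posterior odds 0.36414; posterior probability 0.267.
Dr. Park: prior odds 0.35/0.65 = 0.53846; posterior odds 2.3504; posterior probability 0.702.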